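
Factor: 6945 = 3^1*5^1*463^1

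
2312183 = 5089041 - 2776858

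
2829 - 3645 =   -  816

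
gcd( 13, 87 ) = 1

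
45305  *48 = 2174640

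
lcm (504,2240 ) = 20160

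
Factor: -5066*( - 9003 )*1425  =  2^1*3^2*5^2  *17^1*19^1*149^1*3001^1  =  64993107150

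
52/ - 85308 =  - 1  +  21314/21327= - 0.00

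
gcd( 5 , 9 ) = 1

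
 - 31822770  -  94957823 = - 126780593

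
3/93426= 1/31142 = 0.00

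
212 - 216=  -  4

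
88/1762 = 44/881  =  0.05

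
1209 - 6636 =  - 5427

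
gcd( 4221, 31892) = 469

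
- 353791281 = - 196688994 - 157102287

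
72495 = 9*8055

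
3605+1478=5083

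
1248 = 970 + 278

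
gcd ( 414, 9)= 9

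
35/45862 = 35/45862 = 0.00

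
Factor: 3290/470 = 7^1= 7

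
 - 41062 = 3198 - 44260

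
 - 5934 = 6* ( - 989)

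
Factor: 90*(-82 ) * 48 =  - 354240= - 2^6*3^3* 5^1*41^1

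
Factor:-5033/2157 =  - 7/3 = - 3^ ( - 1) * 7^1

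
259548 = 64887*4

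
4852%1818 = 1216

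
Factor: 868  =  2^2*7^1*31^1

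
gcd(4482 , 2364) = 6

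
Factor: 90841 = 90841^1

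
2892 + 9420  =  12312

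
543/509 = 543/509 = 1.07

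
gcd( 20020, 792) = 44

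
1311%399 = 114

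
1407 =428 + 979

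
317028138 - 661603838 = -344575700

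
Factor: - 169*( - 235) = 5^1*13^2  *  47^1 = 39715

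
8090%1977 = 182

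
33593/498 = 33593/498  =  67.46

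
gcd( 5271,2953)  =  1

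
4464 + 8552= 13016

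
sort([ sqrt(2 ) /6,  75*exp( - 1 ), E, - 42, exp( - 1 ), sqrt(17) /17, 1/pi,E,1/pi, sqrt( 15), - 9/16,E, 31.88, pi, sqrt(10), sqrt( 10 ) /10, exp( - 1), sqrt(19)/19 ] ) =[ - 42, - 9/16, sqrt( 19)/19, sqrt( 2)/6, sqrt(17 ) /17, sqrt(10 ) /10, 1/pi, 1/pi,exp( - 1), exp(-1),  E,E, E,pi,sqrt( 10),sqrt( 15), 75*exp( - 1), 31.88]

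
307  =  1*307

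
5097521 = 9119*559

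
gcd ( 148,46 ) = 2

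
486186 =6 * 81031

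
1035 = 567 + 468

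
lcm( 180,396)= 1980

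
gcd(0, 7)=7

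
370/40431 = 370/40431   =  0.01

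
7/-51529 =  - 7/51529 = - 0.00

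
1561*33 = 51513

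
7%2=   1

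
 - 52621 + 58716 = 6095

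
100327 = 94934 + 5393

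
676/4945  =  676/4945 = 0.14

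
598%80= 38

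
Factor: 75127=13^1*5779^1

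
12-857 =-845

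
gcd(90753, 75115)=1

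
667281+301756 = 969037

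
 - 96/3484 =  - 1 + 847/871 = -0.03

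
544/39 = 13 + 37/39 = 13.95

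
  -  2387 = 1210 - 3597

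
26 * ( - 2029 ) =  - 52754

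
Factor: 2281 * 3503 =31^1*113^1*2281^1 = 7990343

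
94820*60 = 5689200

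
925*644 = 595700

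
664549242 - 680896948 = -16347706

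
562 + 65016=65578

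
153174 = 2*76587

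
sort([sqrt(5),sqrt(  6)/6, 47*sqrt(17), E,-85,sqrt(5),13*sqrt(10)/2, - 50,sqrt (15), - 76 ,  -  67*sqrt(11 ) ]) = [ - 67*sqrt(11),  -  85, - 76, -50, sqrt(6)/6,sqrt(5),sqrt(5),  E, sqrt(15 ), 13*sqrt( 10)/2, 47 * sqrt( 17 )] 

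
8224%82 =24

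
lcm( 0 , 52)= 0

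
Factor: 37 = 37^1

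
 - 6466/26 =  - 249 + 4/13 = - 248.69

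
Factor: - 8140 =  - 2^2*5^1*11^1 *37^1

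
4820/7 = 4820/7 = 688.57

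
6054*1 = 6054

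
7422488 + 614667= 8037155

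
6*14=84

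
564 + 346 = 910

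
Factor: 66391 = 13^1*5107^1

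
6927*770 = 5333790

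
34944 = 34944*1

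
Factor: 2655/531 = 5= 5^1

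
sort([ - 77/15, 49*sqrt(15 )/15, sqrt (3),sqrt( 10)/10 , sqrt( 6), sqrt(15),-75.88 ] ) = [- 75.88, - 77/15, sqrt(10)/10, sqrt(3 ),  sqrt ( 6), sqrt( 15) , 49*sqrt( 15) /15]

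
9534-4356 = 5178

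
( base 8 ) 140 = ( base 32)30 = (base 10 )96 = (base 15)66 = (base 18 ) 56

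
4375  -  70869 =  - 66494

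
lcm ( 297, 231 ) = 2079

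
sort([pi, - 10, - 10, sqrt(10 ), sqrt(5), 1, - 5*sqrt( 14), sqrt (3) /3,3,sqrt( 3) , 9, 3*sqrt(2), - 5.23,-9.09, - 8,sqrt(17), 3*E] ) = [ - 5*sqrt(14), - 10, - 10, -9.09,  -  8,-5.23 , sqrt( 3 ) /3, 1, sqrt(3),sqrt(5) , 3, pi,  sqrt(10 )  ,  sqrt(17),3 *sqrt( 2), 3*E,9 ]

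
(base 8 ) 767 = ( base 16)1f7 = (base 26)J9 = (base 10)503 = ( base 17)1CA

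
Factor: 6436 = 2^2 * 1609^1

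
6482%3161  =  160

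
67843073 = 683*99331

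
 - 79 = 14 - 93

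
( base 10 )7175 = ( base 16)1C07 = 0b1110000000111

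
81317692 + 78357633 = 159675325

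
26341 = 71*371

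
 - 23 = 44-67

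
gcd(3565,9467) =1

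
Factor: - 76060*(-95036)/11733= 7228438160/11733 = 2^4*3^(-1 ) * 5^1*23^1 * 1033^1*3803^1 * 3911^(-1)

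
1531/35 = 43 + 26/35 = 43.74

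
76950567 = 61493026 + 15457541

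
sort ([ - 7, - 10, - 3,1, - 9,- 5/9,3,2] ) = [ - 10,-9,-7,-3, - 5/9,1,2 , 3 ] 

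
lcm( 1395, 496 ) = 22320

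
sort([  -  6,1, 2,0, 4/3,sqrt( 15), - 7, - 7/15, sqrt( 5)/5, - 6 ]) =[- 7,-6, - 6, - 7/15, 0,sqrt( 5)/5,1,4/3,2, sqrt( 15)] 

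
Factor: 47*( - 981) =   -  46107 = - 3^2*47^1*109^1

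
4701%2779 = 1922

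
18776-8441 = 10335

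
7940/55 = 144+4/11 = 144.36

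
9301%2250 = 301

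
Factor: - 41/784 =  - 2^( - 4)*7^( - 2 )*41^1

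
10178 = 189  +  9989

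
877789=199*4411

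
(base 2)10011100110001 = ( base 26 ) eln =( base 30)B4D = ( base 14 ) 3929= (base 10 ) 10033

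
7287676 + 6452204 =13739880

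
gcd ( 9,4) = 1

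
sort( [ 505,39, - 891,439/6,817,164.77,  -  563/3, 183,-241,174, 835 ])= [ - 891, -241, - 563/3,39,439/6, 164.77,174,183,505,817, 835] 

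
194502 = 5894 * 33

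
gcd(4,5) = 1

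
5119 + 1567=6686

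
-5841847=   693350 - 6535197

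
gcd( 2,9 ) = 1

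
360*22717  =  8178120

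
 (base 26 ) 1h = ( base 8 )53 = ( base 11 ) 3a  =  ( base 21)21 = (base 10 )43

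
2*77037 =154074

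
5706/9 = 634 = 634.00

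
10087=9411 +676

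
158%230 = 158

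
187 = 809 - 622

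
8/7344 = 1/918 = 0.00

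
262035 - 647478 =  - 385443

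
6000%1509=1473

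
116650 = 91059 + 25591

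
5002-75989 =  - 70987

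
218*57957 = 12634626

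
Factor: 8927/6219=3^ ( - 2 ) *79^1*113^1*691^( - 1 )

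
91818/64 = 1434 + 21/32 = 1434.66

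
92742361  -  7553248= 85189113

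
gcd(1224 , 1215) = 9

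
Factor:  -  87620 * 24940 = -2^4*5^2*13^1 * 29^1*43^1*337^1 = - 2185242800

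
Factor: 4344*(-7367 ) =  - 2^3*3^1*53^1*139^1 * 181^1 = - 32002248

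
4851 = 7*693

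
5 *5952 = 29760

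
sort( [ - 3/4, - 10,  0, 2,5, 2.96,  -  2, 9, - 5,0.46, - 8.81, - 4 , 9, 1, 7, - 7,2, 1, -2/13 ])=[ - 10,-8.81, - 7, - 5,-4, - 2, - 3/4, - 2/13, 0, 0.46, 1,1, 2, 2, 2.96, 5,7,9, 9]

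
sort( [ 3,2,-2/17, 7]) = [ - 2/17, 2, 3,7]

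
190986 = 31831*6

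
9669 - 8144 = 1525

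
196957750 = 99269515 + 97688235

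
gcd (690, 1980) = 30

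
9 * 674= 6066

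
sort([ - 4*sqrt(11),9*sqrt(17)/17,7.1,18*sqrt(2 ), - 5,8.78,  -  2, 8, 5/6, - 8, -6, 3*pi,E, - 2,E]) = [  -  4*sqrt(11 ), - 8, -6,-5, - 2,-2,5/6, 9*sqrt(17)/17,E, E,7.1,8,8.78, 3*pi,  18*sqrt(2)]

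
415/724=415/724 = 0.57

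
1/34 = 1/34 = 0.03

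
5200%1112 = 752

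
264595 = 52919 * 5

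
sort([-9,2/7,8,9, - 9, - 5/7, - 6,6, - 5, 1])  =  [ - 9, - 9, - 6, - 5, - 5/7, 2/7, 1, 6, 8,9 ]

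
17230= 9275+7955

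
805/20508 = 805/20508 = 0.04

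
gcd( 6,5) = 1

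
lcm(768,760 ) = 72960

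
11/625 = 11/625 =0.02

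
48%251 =48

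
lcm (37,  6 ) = 222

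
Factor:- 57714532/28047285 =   -  2^2*3^( -2 )*5^( - 1)*7^ ( - 1)*167^1*269^(-1)* 331^( - 1)* 86399^1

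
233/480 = 233/480 = 0.49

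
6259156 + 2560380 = 8819536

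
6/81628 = 3/40814 = 0.00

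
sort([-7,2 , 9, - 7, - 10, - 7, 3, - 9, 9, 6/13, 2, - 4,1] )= [ - 10, - 9, - 7 , - 7, - 7, - 4,6/13 , 1,2, 2,3, 9,9] 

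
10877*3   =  32631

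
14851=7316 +7535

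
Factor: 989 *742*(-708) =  - 2^3*3^1*7^1 * 23^1*43^1 *53^1*59^1 = - 519557304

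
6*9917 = 59502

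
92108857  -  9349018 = 82759839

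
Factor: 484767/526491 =883/959 = 7^( - 1 ) * 137^(-1 ) * 883^1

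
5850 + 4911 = 10761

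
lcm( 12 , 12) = 12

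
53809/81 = 664 + 25/81 = 664.31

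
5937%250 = 187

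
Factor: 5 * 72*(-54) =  - 2^4 * 3^5*5^1=-19440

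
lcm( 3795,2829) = 155595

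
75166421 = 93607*803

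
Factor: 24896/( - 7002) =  - 32/9 =- 2^5 * 3^( - 2 ) 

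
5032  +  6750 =11782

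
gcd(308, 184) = 4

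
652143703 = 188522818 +463620885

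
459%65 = 4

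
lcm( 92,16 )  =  368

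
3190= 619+2571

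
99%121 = 99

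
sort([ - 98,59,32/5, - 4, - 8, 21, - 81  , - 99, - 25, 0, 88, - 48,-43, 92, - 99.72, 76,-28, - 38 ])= [-99.72, - 99, - 98,-81, - 48,-43,  -  38,-28,  -  25, - 8, -4,0, 32/5, 21,59,76,88, 92]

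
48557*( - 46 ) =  - 2233622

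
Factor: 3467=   3467^1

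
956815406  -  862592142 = 94223264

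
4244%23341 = 4244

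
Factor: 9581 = 11^1*13^1*67^1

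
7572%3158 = 1256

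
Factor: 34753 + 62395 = 97148 = 2^2*149^1*163^1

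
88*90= 7920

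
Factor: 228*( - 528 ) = - 120384 = - 2^6*3^2*11^1 *19^1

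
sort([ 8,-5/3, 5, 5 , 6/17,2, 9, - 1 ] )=[ - 5/3, - 1, 6/17,2 , 5,5,8,9]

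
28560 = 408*70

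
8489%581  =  355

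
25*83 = 2075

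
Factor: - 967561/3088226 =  -2^( - 1)*7^1*277^1 * 499^1  *  1544113^( - 1 ) 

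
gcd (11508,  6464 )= 4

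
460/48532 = 115/12133 = 0.01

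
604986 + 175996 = 780982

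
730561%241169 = 7054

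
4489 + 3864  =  8353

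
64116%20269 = 3309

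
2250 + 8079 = 10329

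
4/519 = 4/519 = 0.01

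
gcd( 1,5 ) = 1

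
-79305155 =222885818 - 302190973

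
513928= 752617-238689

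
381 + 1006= 1387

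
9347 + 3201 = 12548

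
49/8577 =49/8577 = 0.01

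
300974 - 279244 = 21730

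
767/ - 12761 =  -1 + 11994/12761  =  - 0.06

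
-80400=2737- 83137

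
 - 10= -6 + -4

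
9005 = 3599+5406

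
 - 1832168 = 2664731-4496899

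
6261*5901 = 36946161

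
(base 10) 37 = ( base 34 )13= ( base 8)45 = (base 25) 1C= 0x25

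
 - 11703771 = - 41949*279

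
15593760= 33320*468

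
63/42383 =63/42383 = 0.00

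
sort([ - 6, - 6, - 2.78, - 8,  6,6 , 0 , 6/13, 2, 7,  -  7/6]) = [ - 8, - 6, - 6, - 2.78, - 7/6,0, 6/13, 2,6, 6, 7]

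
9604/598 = 16 + 18/299 = 16.06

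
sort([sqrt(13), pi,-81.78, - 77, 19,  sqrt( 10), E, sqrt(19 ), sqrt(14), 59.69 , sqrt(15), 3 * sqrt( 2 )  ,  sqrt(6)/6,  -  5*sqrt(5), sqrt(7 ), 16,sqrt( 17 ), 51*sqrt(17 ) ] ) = [ - 81.78, - 77,-5  *  sqrt( 5) , sqrt(6 )/6,sqrt(7 ),E, pi,sqrt( 10 ), sqrt( 13), sqrt(14),sqrt( 15 ),sqrt(17), 3*sqrt( 2 ),sqrt(19 ) , 16, 19, 59.69,51 *sqrt ( 17)]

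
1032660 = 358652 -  - 674008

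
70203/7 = 10029 = 10029.00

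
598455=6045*99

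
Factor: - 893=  - 19^1*47^1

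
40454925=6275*6447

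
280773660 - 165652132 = 115121528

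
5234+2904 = 8138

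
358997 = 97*3701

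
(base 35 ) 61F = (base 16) 1ce8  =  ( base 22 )f68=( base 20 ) ia0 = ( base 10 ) 7400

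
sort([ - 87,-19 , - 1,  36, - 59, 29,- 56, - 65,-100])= [ - 100,-87,-65,  -  59,-56, - 19,-1 , 29, 36 ]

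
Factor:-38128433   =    -  7^1*17^1*373^1*859^1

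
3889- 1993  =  1896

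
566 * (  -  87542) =-49548772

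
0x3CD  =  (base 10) 973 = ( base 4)33031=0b1111001101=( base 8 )1715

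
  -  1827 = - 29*63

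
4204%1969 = 266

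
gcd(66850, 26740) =13370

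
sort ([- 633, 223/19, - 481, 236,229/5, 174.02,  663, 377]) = [ -633, - 481, 223/19,229/5, 174.02, 236,377 , 663]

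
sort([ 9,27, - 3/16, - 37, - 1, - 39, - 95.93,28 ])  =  [ - 95.93, -39, - 37, -1, - 3/16,9, 27,28 ] 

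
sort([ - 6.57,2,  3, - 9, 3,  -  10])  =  [ -10 ,-9,-6.57, 2, 3, 3] 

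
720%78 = 18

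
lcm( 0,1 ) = 0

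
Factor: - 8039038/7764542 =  - 7^2 * 787^( - 1 )*4933^ (-1)*82031^1 = - 4019519/3882271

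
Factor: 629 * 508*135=43136820 =2^2*3^3 * 5^1*17^1*37^1 * 127^1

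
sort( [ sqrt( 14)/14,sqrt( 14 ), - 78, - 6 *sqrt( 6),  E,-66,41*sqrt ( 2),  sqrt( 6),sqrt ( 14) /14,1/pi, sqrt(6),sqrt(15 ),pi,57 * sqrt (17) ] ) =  [ - 78, - 66, - 6 *sqrt( 6), sqrt( 14)/14,sqrt(  14 )/14,1/pi,sqrt( 6 ), sqrt ( 6),E,pi,sqrt( 14),sqrt(15), 41*sqrt(2), 57*sqrt (17) ] 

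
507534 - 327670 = 179864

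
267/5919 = 89/1973=0.05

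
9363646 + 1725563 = 11089209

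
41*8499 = 348459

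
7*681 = 4767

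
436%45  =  31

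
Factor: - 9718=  - 2^1*43^1*113^1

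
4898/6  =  816 + 1/3 = 816.33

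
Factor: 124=2^2*31^1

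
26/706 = 13/353 = 0.04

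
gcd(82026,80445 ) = 93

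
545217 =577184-31967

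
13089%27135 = 13089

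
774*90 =69660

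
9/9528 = 3/3176 =0.00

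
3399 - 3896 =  - 497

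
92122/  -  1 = -92122 + 0/1 = -92122.00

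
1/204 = 1/204 = 0.00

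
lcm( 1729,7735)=146965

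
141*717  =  101097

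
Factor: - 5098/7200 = - 2549/3600  =  - 2^( - 4)*3^( - 2)*5^ ( - 2)*2549^1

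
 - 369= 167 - 536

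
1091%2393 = 1091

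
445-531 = - 86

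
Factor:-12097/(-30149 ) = 7^( - 1 )*59^ ( - 1 ) *73^ (-1 )*12097^1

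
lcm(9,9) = 9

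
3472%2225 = 1247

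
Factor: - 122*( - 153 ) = 2^1*3^2*17^1 * 61^1 = 18666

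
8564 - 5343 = 3221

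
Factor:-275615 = - 5^1*199^1*277^1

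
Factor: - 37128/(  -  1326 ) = 28 = 2^2*7^1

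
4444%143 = 11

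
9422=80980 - 71558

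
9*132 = 1188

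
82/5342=41/2671 = 0.02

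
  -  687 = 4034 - 4721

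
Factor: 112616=2^3*7^1*2011^1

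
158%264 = 158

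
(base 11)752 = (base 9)1214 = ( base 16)388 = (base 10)904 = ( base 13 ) 547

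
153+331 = 484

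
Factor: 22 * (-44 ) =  - 2^3*11^2 = - 968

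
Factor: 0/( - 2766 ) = 0^1 = 0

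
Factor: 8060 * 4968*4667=2^5 * 3^3*5^1 * 13^2*23^1*31^1 *359^1 = 186876387360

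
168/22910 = 84/11455 = 0.01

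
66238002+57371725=123609727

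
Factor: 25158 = 2^1*3^1 *7^1 * 599^1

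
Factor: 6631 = 19^1 *349^1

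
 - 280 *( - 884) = 247520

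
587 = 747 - 160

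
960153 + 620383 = 1580536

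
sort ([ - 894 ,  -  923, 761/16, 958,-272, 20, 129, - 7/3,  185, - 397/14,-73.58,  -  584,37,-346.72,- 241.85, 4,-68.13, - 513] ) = [-923, - 894,-584,-513 , - 346.72, - 272 , - 241.85, - 73.58, -68.13,-397/14, - 7/3,4,  20, 37,761/16, 129  ,  185, 958 ]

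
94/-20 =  - 5 + 3/10 = -  4.70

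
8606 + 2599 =11205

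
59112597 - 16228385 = 42884212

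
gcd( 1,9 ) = 1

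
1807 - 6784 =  - 4977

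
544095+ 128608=672703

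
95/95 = 1 =1.00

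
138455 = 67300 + 71155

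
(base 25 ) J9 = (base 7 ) 1261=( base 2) 111100100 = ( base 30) G4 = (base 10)484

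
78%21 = 15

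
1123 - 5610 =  - 4487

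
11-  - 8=19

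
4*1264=5056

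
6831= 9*759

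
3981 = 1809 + 2172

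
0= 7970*0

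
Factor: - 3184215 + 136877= - 2^1*7^1 *217667^1=- 3047338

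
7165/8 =895 + 5/8 = 895.62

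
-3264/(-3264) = 1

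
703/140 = 703/140 = 5.02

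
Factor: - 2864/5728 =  - 2^( - 1) = - 1/2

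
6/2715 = 2/905 = 0.00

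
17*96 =1632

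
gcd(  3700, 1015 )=5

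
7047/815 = 8+527/815 = 8.65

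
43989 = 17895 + 26094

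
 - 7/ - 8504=7/8504 = 0.00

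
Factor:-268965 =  - 3^2*5^1*43^1* 139^1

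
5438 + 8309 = 13747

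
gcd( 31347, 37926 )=387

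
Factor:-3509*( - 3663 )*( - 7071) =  - 90886865157  =  - 3^3*11^3*29^1*37^1*2357^1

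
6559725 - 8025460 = - 1465735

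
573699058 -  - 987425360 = 1561124418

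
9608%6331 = 3277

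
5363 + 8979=14342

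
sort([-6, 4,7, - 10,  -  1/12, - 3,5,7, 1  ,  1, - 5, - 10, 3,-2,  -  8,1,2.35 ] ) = [ - 10,-10, - 8, - 6, - 5, - 3,  -  2,-1/12,1,1,1,2.35,3,4, 5,7, 7 ]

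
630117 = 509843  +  120274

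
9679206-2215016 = 7464190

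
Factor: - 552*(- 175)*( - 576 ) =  -2^9*3^3*5^2 * 7^1*23^1  =  - 55641600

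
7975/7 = 7975/7 = 1139.29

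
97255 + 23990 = 121245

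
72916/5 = 72916/5 = 14583.20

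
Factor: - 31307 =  - 31307^1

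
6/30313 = 6/30313 = 0.00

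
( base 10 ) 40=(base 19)22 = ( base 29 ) 1B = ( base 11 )37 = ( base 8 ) 50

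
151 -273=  - 122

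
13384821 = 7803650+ 5581171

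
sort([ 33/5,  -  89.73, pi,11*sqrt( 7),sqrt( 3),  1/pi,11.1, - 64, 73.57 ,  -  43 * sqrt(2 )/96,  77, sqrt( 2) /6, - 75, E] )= [-89.73, - 75, - 64, - 43*sqrt(2)/96,sqrt(2) /6,1/pi, sqrt( 3),E, pi, 33/5, 11.1, 11*sqrt(7),73.57,77]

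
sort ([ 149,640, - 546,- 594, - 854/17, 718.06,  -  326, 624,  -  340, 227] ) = [ - 594, - 546, - 340,  -  326, - 854/17, 149,227,624, 640,  718.06 ]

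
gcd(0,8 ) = 8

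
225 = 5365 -5140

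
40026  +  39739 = 79765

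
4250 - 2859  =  1391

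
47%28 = 19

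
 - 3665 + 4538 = 873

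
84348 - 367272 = -282924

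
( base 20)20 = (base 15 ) 2a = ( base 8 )50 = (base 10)40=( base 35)15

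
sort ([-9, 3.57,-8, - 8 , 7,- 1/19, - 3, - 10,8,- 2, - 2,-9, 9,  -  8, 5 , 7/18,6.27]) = [-10,  -  9,  -  9,-8,  -  8,  -  8,  -  3, - 2,-2, - 1/19, 7/18, 3.57,5, 6.27, 7,8,9]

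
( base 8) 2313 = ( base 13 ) 735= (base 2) 10011001011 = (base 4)103023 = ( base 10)1227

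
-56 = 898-954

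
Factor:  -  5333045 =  - 5^1 * 223^1 * 4783^1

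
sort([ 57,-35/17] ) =[ - 35/17, 57 ] 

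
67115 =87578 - 20463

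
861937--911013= 1772950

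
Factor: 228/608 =3/8 =2^( - 3 )  *  3^1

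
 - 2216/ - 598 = 1108/299 =3.71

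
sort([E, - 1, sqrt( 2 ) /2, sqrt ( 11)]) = [ - 1, sqrt(2 ) /2, E,sqrt( 11)]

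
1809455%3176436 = 1809455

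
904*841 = 760264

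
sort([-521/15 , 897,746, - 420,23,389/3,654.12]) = [-420,-521/15, 23 , 389/3, 654.12,  746,897]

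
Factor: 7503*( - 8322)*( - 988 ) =61690686408 = 2^3*3^2*13^1* 19^2*41^1*61^1*73^1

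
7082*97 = 686954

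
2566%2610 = 2566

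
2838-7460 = - 4622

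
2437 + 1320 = 3757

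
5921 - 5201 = 720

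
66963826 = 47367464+19596362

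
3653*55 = 200915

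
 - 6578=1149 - 7727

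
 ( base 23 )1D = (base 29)17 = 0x24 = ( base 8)44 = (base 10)36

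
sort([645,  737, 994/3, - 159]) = [ - 159,994/3, 645,  737 ]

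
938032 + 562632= 1500664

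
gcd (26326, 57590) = 2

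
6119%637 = 386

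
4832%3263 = 1569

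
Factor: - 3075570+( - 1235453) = - 4311023 = - 397^1*10859^1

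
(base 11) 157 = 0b10110111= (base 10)183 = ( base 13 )111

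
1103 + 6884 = 7987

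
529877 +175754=705631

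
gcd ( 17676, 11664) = 36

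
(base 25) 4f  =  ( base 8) 163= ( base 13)8B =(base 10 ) 115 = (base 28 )43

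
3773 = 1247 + 2526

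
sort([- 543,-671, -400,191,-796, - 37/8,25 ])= [  -  796,-671,-543, - 400, - 37/8,  25,191]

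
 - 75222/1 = - 75222 = - 75222.00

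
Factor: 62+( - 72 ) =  - 2^1*5^1 = -  10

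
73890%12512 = 11330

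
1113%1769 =1113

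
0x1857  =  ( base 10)6231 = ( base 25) 9o6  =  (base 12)3733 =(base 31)6F0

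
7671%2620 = 2431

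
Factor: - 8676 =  - 2^2*3^2*241^1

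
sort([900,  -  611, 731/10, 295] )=[  -  611,731/10,  295, 900]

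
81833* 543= 44435319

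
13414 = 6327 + 7087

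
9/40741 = 9/40741 = 0.00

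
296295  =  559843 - 263548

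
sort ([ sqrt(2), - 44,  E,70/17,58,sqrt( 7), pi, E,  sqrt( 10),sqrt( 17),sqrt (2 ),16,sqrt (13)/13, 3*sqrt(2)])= [ - 44, sqrt( 13)/13,sqrt (2 ),sqrt (2 ),sqrt( 7 ),E, E,pi , sqrt ( 10 ),70/17,sqrt( 17),3*sqrt(2 ),16,58]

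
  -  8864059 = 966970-9831029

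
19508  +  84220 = 103728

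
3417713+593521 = 4011234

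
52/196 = 13/49=0.27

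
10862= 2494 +8368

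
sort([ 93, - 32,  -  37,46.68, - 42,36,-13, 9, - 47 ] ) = [ - 47, - 42, - 37, - 32, - 13,9,36,46.68,93 ] 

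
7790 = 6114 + 1676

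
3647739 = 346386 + 3301353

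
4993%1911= 1171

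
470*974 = 457780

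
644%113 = 79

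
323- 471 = -148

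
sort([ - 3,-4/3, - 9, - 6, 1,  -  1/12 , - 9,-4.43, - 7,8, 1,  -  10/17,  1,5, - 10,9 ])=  [ - 10, - 9,  -  9,-7,  -  6,  -  4.43 , - 3,-4/3 , - 10/17 , - 1/12,1 , 1,1,  5,8,9 ]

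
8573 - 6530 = 2043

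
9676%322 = 16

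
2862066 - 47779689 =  - 44917623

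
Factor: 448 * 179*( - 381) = -30553152= -2^6*3^1* 7^1*127^1*179^1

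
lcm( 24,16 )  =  48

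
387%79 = 71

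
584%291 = 2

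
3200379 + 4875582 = 8075961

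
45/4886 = 45/4886 =0.01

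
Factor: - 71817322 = -2^1 * 41^1*875821^1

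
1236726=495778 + 740948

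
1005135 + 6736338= 7741473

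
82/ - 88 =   -  1+ 3/44=- 0.93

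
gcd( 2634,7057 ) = 1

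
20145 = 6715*3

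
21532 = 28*769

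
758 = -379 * (-2)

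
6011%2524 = 963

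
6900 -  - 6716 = 13616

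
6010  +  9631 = 15641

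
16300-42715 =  - 26415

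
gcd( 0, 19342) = 19342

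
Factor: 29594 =2^1*14797^1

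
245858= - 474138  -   - 719996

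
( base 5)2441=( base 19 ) 10A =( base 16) 173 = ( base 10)371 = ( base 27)DK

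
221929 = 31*7159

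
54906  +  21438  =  76344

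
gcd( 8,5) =1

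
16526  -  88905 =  - 72379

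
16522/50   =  8261/25 =330.44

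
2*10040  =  20080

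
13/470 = 13/470 = 0.03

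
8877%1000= 877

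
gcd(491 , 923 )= 1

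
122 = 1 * 122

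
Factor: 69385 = 5^1*13877^1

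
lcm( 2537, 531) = 22833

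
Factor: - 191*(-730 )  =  2^1  *  5^1*73^1*191^1 = 139430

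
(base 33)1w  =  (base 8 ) 101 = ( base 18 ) 3b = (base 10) 65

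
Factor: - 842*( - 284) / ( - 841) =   -  239128/841=- 2^3*29^ ( - 2)*71^1*421^1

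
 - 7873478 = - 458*17191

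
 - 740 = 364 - 1104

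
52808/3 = 52808/3 = 17602.67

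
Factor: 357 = 3^1*7^1*17^1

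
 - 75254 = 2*( - 37627)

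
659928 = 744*887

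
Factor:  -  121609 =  - 121609^1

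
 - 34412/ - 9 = 3823 + 5/9  =  3823.56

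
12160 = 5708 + 6452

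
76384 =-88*(-868 ) 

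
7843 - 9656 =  - 1813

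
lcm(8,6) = 24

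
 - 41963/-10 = 4196 + 3/10 = 4196.30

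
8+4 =12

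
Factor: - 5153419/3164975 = - 5^(-2)*11^ ( - 1 )*17^( - 1 )*443^1*677^ (-1 )*11633^1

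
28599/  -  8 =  - 3575  +  1/8 = - 3574.88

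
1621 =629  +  992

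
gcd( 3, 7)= 1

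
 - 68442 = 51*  ( - 1342)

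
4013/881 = 4 + 489/881 = 4.56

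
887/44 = 887/44 = 20.16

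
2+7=9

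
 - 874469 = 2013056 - 2887525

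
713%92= 69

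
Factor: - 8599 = - 8599^1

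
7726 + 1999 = 9725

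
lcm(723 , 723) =723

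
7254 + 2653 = 9907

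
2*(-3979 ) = - 7958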